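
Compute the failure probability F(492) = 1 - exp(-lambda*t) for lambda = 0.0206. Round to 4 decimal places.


lambda = 0.0206, t = 492
lambda * t = 10.1352
exp(-10.1352) = 0.0
F(t) = 1 - 0.0
F(t) = 1.0

1.0


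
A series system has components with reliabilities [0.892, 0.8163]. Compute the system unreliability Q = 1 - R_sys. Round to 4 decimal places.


Components: [0.892, 0.8163]
After component 1: product = 0.892
After component 2: product = 0.7281
R_sys = 0.7281
Q = 1 - 0.7281 = 0.2719

0.2719


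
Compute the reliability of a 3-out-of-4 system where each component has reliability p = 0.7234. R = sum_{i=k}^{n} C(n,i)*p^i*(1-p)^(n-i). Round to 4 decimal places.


k = 3, n = 4, p = 0.7234
i=3: C(4,3)=4 * 0.7234^3 * 0.2766^1 = 0.4188
i=4: C(4,4)=1 * 0.7234^4 * 0.2766^0 = 0.2739
R = sum of terms = 0.6927

0.6927


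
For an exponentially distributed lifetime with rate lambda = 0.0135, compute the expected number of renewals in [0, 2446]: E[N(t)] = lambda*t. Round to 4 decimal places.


lambda = 0.0135
t = 2446
E[N(t)] = lambda * t
E[N(t)] = 0.0135 * 2446
E[N(t)] = 33.021

33.021


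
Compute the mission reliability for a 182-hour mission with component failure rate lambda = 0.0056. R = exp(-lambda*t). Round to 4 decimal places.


lambda = 0.0056
mission_time = 182
lambda * t = 0.0056 * 182 = 1.0192
R = exp(-1.0192)
R = 0.3609

0.3609


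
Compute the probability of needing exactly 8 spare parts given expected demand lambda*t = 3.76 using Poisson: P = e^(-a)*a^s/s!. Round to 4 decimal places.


a = 3.76, s = 8
e^(-a) = e^(-3.76) = 0.0233
a^s = 3.76^8 = 39948.71
s! = 40320
P = 0.0233 * 39948.71 / 40320
P = 0.0231

0.0231


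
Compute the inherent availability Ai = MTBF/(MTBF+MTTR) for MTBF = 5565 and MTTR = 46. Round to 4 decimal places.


MTBF = 5565
MTTR = 46
MTBF + MTTR = 5611
Ai = 5565 / 5611
Ai = 0.9918

0.9918


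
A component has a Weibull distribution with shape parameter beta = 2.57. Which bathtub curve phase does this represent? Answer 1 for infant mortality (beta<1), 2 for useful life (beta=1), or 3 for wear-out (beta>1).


beta = 2.57
Compare beta to 1:
beta < 1 => infant mortality (phase 1)
beta = 1 => useful life (phase 2)
beta > 1 => wear-out (phase 3)
Since beta = 2.57, this is wear-out (increasing failure rate)
Phase = 3

3


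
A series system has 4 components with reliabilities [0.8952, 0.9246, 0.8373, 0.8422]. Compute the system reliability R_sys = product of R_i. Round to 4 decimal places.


Components: [0.8952, 0.9246, 0.8373, 0.8422]
After component 1 (R=0.8952): product = 0.8952
After component 2 (R=0.9246): product = 0.8277
After component 3 (R=0.8373): product = 0.693
After component 4 (R=0.8422): product = 0.5837
R_sys = 0.5837

0.5837


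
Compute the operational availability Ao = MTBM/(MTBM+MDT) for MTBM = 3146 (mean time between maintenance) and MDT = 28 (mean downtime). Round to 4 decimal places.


MTBM = 3146
MDT = 28
MTBM + MDT = 3174
Ao = 3146 / 3174
Ao = 0.9912

0.9912


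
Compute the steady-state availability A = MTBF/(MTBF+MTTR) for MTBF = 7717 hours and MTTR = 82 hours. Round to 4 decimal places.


MTBF = 7717
MTTR = 82
MTBF + MTTR = 7799
A = 7717 / 7799
A = 0.9895

0.9895


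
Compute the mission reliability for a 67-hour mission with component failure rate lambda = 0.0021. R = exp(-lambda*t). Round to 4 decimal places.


lambda = 0.0021
mission_time = 67
lambda * t = 0.0021 * 67 = 0.1407
R = exp(-0.1407)
R = 0.8687

0.8687


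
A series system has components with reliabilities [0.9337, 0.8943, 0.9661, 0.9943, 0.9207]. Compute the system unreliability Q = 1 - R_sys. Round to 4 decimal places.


Components: [0.9337, 0.8943, 0.9661, 0.9943, 0.9207]
After component 1: product = 0.9337
After component 2: product = 0.835
After component 3: product = 0.8067
After component 4: product = 0.8021
After component 5: product = 0.7385
R_sys = 0.7385
Q = 1 - 0.7385 = 0.2615

0.2615


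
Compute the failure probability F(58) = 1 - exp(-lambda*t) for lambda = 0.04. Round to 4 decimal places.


lambda = 0.04, t = 58
lambda * t = 2.32
exp(-2.32) = 0.0983
F(t) = 1 - 0.0983
F(t) = 0.9017

0.9017


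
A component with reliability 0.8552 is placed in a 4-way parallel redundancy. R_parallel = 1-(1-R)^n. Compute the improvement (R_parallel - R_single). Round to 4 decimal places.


R_single = 0.8552, n = 4
1 - R_single = 0.1448
(1 - R_single)^n = 0.1448^4 = 0.0004
R_parallel = 1 - 0.0004 = 0.9996
Improvement = 0.9996 - 0.8552
Improvement = 0.1444

0.1444


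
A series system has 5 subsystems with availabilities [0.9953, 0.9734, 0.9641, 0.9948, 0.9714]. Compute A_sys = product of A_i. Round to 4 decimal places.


Subsystems: [0.9953, 0.9734, 0.9641, 0.9948, 0.9714]
After subsystem 1 (A=0.9953): product = 0.9953
After subsystem 2 (A=0.9734): product = 0.9688
After subsystem 3 (A=0.9641): product = 0.934
After subsystem 4 (A=0.9948): product = 0.9292
After subsystem 5 (A=0.9714): product = 0.9026
A_sys = 0.9026

0.9026


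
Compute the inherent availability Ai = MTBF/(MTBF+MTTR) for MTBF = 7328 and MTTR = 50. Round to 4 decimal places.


MTBF = 7328
MTTR = 50
MTBF + MTTR = 7378
Ai = 7328 / 7378
Ai = 0.9932

0.9932


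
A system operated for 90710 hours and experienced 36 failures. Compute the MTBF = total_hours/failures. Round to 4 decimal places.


total_hours = 90710
failures = 36
MTBF = 90710 / 36
MTBF = 2519.7222

2519.7222


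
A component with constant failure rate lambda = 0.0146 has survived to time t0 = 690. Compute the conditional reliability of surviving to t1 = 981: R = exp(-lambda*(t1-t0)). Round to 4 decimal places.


lambda = 0.0146
t0 = 690, t1 = 981
t1 - t0 = 291
lambda * (t1-t0) = 0.0146 * 291 = 4.2486
R = exp(-4.2486)
R = 0.0143

0.0143


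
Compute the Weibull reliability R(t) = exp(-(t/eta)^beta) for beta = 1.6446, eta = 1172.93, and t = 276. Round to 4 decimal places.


beta = 1.6446, eta = 1172.93, t = 276
t/eta = 276 / 1172.93 = 0.2353
(t/eta)^beta = 0.2353^1.6446 = 0.0926
R(t) = exp(-0.0926)
R(t) = 0.9116

0.9116


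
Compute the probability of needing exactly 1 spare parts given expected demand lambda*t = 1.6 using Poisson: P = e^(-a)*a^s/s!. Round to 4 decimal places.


a = 1.6, s = 1
e^(-a) = e^(-1.6) = 0.2019
a^s = 1.6^1 = 1.6
s! = 1
P = 0.2019 * 1.6 / 1
P = 0.323

0.323


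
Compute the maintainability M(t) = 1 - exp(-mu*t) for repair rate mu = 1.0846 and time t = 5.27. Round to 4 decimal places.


mu = 1.0846, t = 5.27
mu * t = 1.0846 * 5.27 = 5.7158
exp(-5.7158) = 0.0033
M(t) = 1 - 0.0033
M(t) = 0.9967

0.9967


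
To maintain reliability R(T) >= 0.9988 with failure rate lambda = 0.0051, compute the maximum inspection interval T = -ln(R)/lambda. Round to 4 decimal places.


R_target = 0.9988
lambda = 0.0051
-ln(0.9988) = 0.0012
T = 0.0012 / 0.0051
T = 0.2354

0.2354


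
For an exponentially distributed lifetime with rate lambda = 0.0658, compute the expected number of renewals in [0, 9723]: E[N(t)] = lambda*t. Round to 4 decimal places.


lambda = 0.0658
t = 9723
E[N(t)] = lambda * t
E[N(t)] = 0.0658 * 9723
E[N(t)] = 639.7734

639.7734


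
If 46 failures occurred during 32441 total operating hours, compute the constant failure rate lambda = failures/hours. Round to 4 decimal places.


failures = 46
total_hours = 32441
lambda = 46 / 32441
lambda = 0.0014

0.0014


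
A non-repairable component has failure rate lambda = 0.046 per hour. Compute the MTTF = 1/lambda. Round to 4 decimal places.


lambda = 0.046
MTTF = 1 / 0.046
MTTF = 21.7391

21.7391


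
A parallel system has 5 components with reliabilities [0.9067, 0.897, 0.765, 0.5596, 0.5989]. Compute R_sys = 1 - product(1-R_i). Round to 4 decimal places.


Components: [0.9067, 0.897, 0.765, 0.5596, 0.5989]
(1 - 0.9067) = 0.0933, running product = 0.0933
(1 - 0.897) = 0.103, running product = 0.0096
(1 - 0.765) = 0.235, running product = 0.0023
(1 - 0.5596) = 0.4404, running product = 0.001
(1 - 0.5989) = 0.4011, running product = 0.0004
Product of (1-R_i) = 0.0004
R_sys = 1 - 0.0004 = 0.9996

0.9996


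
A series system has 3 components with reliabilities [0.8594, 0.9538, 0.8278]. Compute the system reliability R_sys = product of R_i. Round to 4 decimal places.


Components: [0.8594, 0.9538, 0.8278]
After component 1 (R=0.8594): product = 0.8594
After component 2 (R=0.9538): product = 0.8197
After component 3 (R=0.8278): product = 0.6785
R_sys = 0.6785

0.6785


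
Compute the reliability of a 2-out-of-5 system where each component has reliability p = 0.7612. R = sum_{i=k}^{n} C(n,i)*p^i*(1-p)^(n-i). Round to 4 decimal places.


k = 2, n = 5, p = 0.7612
i=2: C(5,2)=10 * 0.7612^2 * 0.2388^3 = 0.0789
i=3: C(5,3)=10 * 0.7612^3 * 0.2388^2 = 0.2515
i=4: C(5,4)=5 * 0.7612^4 * 0.2388^1 = 0.4009
i=5: C(5,5)=1 * 0.7612^5 * 0.2388^0 = 0.2556
R = sum of terms = 0.9868

0.9868


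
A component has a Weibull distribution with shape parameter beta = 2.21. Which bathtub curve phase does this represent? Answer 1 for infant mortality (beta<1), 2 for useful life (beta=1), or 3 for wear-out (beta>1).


beta = 2.21
Compare beta to 1:
beta < 1 => infant mortality (phase 1)
beta = 1 => useful life (phase 2)
beta > 1 => wear-out (phase 3)
Since beta = 2.21, this is wear-out (increasing failure rate)
Phase = 3

3


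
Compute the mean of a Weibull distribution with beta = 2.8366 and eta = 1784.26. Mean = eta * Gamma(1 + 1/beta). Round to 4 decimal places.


beta = 2.8366, eta = 1784.26
1/beta = 0.3525
1 + 1/beta = 1.3525
Gamma(1.3525) = 0.8909
Mean = 1784.26 * 0.8909
Mean = 1589.5923

1589.5923


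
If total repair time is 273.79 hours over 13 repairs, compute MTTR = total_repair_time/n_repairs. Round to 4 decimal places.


total_repair_time = 273.79
n_repairs = 13
MTTR = 273.79 / 13
MTTR = 21.0608

21.0608


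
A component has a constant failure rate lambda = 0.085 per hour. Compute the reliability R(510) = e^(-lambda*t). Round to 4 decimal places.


lambda = 0.085
t = 510
lambda * t = 43.35
R(t) = e^(-43.35)
R(t) = 0.0

0.0


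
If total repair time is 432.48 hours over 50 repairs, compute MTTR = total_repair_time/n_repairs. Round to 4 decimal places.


total_repair_time = 432.48
n_repairs = 50
MTTR = 432.48 / 50
MTTR = 8.6496

8.6496


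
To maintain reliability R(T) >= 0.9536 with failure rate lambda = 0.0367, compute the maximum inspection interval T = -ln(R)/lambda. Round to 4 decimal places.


R_target = 0.9536
lambda = 0.0367
-ln(0.9536) = 0.0475
T = 0.0475 / 0.0367
T = 1.2946

1.2946


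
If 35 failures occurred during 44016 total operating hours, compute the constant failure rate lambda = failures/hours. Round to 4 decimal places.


failures = 35
total_hours = 44016
lambda = 35 / 44016
lambda = 0.0008

0.0008


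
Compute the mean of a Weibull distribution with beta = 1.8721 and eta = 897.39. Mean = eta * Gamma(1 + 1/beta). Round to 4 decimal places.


beta = 1.8721, eta = 897.39
1/beta = 0.5342
1 + 1/beta = 1.5342
Gamma(1.5342) = 0.8878
Mean = 897.39 * 0.8878
Mean = 796.7132

796.7132


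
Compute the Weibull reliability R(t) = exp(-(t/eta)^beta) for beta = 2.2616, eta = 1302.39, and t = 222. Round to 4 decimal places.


beta = 2.2616, eta = 1302.39, t = 222
t/eta = 222 / 1302.39 = 0.1705
(t/eta)^beta = 0.1705^2.2616 = 0.0183
R(t) = exp(-0.0183)
R(t) = 0.9819

0.9819


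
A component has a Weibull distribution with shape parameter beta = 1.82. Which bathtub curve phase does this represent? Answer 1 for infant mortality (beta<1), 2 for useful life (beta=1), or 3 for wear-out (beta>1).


beta = 1.82
Compare beta to 1:
beta < 1 => infant mortality (phase 1)
beta = 1 => useful life (phase 2)
beta > 1 => wear-out (phase 3)
Since beta = 1.82, this is wear-out (increasing failure rate)
Phase = 3

3


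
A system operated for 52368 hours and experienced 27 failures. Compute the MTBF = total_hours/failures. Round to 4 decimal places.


total_hours = 52368
failures = 27
MTBF = 52368 / 27
MTBF = 1939.5556

1939.5556


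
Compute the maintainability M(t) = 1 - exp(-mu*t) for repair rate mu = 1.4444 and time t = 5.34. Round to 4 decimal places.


mu = 1.4444, t = 5.34
mu * t = 1.4444 * 5.34 = 7.7131
exp(-7.7131) = 0.0004
M(t) = 1 - 0.0004
M(t) = 0.9996

0.9996


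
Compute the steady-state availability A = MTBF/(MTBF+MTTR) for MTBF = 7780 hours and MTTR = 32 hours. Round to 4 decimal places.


MTBF = 7780
MTTR = 32
MTBF + MTTR = 7812
A = 7780 / 7812
A = 0.9959

0.9959


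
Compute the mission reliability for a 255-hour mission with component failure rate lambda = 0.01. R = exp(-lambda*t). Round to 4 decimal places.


lambda = 0.01
mission_time = 255
lambda * t = 0.01 * 255 = 2.55
R = exp(-2.55)
R = 0.0781

0.0781


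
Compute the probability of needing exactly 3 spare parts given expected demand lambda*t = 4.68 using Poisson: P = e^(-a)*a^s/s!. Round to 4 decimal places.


a = 4.68, s = 3
e^(-a) = e^(-4.68) = 0.0093
a^s = 4.68^3 = 102.5032
s! = 6
P = 0.0093 * 102.5032 / 6
P = 0.1585

0.1585


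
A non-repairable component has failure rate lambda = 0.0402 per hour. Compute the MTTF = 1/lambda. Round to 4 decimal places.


lambda = 0.0402
MTTF = 1 / 0.0402
MTTF = 24.8756

24.8756


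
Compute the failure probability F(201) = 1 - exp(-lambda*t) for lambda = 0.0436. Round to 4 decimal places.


lambda = 0.0436, t = 201
lambda * t = 8.7636
exp(-8.7636) = 0.0002
F(t) = 1 - 0.0002
F(t) = 0.9998

0.9998


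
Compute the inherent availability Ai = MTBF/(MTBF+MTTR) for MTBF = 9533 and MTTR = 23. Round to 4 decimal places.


MTBF = 9533
MTTR = 23
MTBF + MTTR = 9556
Ai = 9533 / 9556
Ai = 0.9976

0.9976


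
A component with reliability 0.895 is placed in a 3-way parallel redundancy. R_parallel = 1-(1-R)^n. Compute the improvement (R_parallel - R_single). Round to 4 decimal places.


R_single = 0.895, n = 3
1 - R_single = 0.105
(1 - R_single)^n = 0.105^3 = 0.0012
R_parallel = 1 - 0.0012 = 0.9988
Improvement = 0.9988 - 0.895
Improvement = 0.1038

0.1038


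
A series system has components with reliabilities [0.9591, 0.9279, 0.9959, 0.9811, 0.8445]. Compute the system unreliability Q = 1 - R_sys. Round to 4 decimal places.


Components: [0.9591, 0.9279, 0.9959, 0.9811, 0.8445]
After component 1: product = 0.9591
After component 2: product = 0.8899
After component 3: product = 0.8863
After component 4: product = 0.8695
After component 5: product = 0.7343
R_sys = 0.7343
Q = 1 - 0.7343 = 0.2657

0.2657


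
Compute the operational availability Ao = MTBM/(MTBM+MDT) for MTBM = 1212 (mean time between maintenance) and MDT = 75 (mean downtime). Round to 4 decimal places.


MTBM = 1212
MDT = 75
MTBM + MDT = 1287
Ao = 1212 / 1287
Ao = 0.9417

0.9417


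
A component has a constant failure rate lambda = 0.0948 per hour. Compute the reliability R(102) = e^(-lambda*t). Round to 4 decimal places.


lambda = 0.0948
t = 102
lambda * t = 9.6696
R(t) = e^(-9.6696)
R(t) = 0.0001

0.0001


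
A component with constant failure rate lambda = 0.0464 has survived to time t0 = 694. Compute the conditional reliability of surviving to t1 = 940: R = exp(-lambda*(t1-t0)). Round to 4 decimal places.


lambda = 0.0464
t0 = 694, t1 = 940
t1 - t0 = 246
lambda * (t1-t0) = 0.0464 * 246 = 11.4144
R = exp(-11.4144)
R = 0.0

0.0


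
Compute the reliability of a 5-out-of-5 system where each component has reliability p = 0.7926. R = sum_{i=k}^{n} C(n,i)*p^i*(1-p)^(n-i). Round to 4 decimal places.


k = 5, n = 5, p = 0.7926
i=5: C(5,5)=1 * 0.7926^5 * 0.2074^0 = 0.3128
R = sum of terms = 0.3128

0.3128


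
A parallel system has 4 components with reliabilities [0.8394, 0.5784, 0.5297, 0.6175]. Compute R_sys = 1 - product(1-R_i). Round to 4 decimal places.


Components: [0.8394, 0.5784, 0.5297, 0.6175]
(1 - 0.8394) = 0.1606, running product = 0.1606
(1 - 0.5784) = 0.4216, running product = 0.0677
(1 - 0.5297) = 0.4703, running product = 0.0318
(1 - 0.6175) = 0.3825, running product = 0.0122
Product of (1-R_i) = 0.0122
R_sys = 1 - 0.0122 = 0.9878

0.9878


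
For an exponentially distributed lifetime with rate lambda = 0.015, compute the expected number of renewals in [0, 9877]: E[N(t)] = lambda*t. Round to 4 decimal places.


lambda = 0.015
t = 9877
E[N(t)] = lambda * t
E[N(t)] = 0.015 * 9877
E[N(t)] = 148.155

148.155


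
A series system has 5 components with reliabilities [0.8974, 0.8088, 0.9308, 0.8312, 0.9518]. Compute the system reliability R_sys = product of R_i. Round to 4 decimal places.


Components: [0.8974, 0.8088, 0.9308, 0.8312, 0.9518]
After component 1 (R=0.8974): product = 0.8974
After component 2 (R=0.8088): product = 0.7258
After component 3 (R=0.9308): product = 0.6756
After component 4 (R=0.8312): product = 0.5616
After component 5 (R=0.9518): product = 0.5345
R_sys = 0.5345

0.5345


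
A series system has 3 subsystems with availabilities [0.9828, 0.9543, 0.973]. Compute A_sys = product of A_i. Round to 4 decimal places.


Subsystems: [0.9828, 0.9543, 0.973]
After subsystem 1 (A=0.9828): product = 0.9828
After subsystem 2 (A=0.9543): product = 0.9379
After subsystem 3 (A=0.973): product = 0.9126
A_sys = 0.9126

0.9126


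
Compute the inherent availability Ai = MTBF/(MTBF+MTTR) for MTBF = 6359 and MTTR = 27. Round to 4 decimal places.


MTBF = 6359
MTTR = 27
MTBF + MTTR = 6386
Ai = 6359 / 6386
Ai = 0.9958

0.9958


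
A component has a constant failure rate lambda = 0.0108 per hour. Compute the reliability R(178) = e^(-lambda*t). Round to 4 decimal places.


lambda = 0.0108
t = 178
lambda * t = 1.9224
R(t) = e^(-1.9224)
R(t) = 0.1463

0.1463


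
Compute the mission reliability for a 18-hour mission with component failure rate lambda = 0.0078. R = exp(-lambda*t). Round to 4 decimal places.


lambda = 0.0078
mission_time = 18
lambda * t = 0.0078 * 18 = 0.1404
R = exp(-0.1404)
R = 0.869

0.869


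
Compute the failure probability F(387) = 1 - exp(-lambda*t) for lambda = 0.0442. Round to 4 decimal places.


lambda = 0.0442, t = 387
lambda * t = 17.1054
exp(-17.1054) = 0.0
F(t) = 1 - 0.0
F(t) = 1.0

1.0


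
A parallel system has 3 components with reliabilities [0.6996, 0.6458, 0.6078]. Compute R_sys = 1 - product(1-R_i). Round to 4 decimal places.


Components: [0.6996, 0.6458, 0.6078]
(1 - 0.6996) = 0.3004, running product = 0.3004
(1 - 0.6458) = 0.3542, running product = 0.1064
(1 - 0.6078) = 0.3922, running product = 0.0417
Product of (1-R_i) = 0.0417
R_sys = 1 - 0.0417 = 0.9583

0.9583


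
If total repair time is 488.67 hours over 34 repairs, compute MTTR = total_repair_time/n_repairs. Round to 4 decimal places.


total_repair_time = 488.67
n_repairs = 34
MTTR = 488.67 / 34
MTTR = 14.3726

14.3726


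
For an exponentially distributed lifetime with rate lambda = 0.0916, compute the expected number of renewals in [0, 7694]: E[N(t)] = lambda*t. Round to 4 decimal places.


lambda = 0.0916
t = 7694
E[N(t)] = lambda * t
E[N(t)] = 0.0916 * 7694
E[N(t)] = 704.7704

704.7704


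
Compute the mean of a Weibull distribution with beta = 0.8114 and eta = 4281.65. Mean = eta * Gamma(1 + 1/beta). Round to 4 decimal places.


beta = 0.8114, eta = 4281.65
1/beta = 1.2324
1 + 1/beta = 2.2324
Gamma(2.2324) = 1.1218
Mean = 4281.65 * 1.1218
Mean = 4803.0023

4803.0023


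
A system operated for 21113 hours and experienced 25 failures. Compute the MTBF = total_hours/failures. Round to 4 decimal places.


total_hours = 21113
failures = 25
MTBF = 21113 / 25
MTBF = 844.52

844.52


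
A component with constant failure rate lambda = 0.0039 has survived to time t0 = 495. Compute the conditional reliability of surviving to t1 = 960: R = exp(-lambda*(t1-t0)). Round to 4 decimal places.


lambda = 0.0039
t0 = 495, t1 = 960
t1 - t0 = 465
lambda * (t1-t0) = 0.0039 * 465 = 1.8135
R = exp(-1.8135)
R = 0.1631

0.1631


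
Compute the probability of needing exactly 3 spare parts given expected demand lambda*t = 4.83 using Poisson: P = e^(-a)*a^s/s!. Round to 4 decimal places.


a = 4.83, s = 3
e^(-a) = e^(-4.83) = 0.008
a^s = 4.83^3 = 112.6786
s! = 6
P = 0.008 * 112.6786 / 6
P = 0.15

0.15


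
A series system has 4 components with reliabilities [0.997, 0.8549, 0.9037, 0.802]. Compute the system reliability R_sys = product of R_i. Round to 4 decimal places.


Components: [0.997, 0.8549, 0.9037, 0.802]
After component 1 (R=0.997): product = 0.997
After component 2 (R=0.8549): product = 0.8523
After component 3 (R=0.9037): product = 0.7703
After component 4 (R=0.802): product = 0.6177
R_sys = 0.6177

0.6177


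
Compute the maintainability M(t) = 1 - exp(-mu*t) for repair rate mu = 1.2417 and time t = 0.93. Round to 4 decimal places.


mu = 1.2417, t = 0.93
mu * t = 1.2417 * 0.93 = 1.1548
exp(-1.1548) = 0.3151
M(t) = 1 - 0.3151
M(t) = 0.6849

0.6849


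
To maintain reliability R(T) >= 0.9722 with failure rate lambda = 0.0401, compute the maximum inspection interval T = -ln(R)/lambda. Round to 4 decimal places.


R_target = 0.9722
lambda = 0.0401
-ln(0.9722) = 0.0282
T = 0.0282 / 0.0401
T = 0.7031

0.7031


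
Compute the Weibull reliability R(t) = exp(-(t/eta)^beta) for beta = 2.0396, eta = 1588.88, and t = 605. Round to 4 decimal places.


beta = 2.0396, eta = 1588.88, t = 605
t/eta = 605 / 1588.88 = 0.3808
(t/eta)^beta = 0.3808^2.0396 = 0.1395
R(t) = exp(-0.1395)
R(t) = 0.8698

0.8698


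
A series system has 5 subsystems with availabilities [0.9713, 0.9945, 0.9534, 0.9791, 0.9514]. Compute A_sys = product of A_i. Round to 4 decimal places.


Subsystems: [0.9713, 0.9945, 0.9534, 0.9791, 0.9514]
After subsystem 1 (A=0.9713): product = 0.9713
After subsystem 2 (A=0.9945): product = 0.966
After subsystem 3 (A=0.9534): product = 0.9209
After subsystem 4 (A=0.9791): product = 0.9017
After subsystem 5 (A=0.9514): product = 0.8579
A_sys = 0.8579

0.8579


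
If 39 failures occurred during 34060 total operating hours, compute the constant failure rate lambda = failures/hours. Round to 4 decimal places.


failures = 39
total_hours = 34060
lambda = 39 / 34060
lambda = 0.0011

0.0011


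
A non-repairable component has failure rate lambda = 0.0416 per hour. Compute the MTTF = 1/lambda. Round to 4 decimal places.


lambda = 0.0416
MTTF = 1 / 0.0416
MTTF = 24.0385

24.0385


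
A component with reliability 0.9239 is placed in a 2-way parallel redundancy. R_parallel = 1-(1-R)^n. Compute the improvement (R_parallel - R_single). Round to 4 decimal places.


R_single = 0.9239, n = 2
1 - R_single = 0.0761
(1 - R_single)^n = 0.0761^2 = 0.0058
R_parallel = 1 - 0.0058 = 0.9942
Improvement = 0.9942 - 0.9239
Improvement = 0.0703

0.0703


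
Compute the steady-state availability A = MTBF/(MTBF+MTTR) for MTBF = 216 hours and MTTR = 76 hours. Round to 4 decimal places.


MTBF = 216
MTTR = 76
MTBF + MTTR = 292
A = 216 / 292
A = 0.7397

0.7397


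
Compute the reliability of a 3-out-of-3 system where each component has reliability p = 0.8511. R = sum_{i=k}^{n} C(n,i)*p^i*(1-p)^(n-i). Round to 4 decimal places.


k = 3, n = 3, p = 0.8511
i=3: C(3,3)=1 * 0.8511^3 * 0.1489^0 = 0.6165
R = sum of terms = 0.6165

0.6165


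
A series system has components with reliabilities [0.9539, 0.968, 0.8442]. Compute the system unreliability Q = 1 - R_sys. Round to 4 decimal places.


Components: [0.9539, 0.968, 0.8442]
After component 1: product = 0.9539
After component 2: product = 0.9234
After component 3: product = 0.7795
R_sys = 0.7795
Q = 1 - 0.7795 = 0.2205

0.2205


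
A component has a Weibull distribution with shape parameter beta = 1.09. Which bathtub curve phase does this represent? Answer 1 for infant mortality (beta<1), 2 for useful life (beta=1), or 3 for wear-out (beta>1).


beta = 1.09
Compare beta to 1:
beta < 1 => infant mortality (phase 1)
beta = 1 => useful life (phase 2)
beta > 1 => wear-out (phase 3)
Since beta = 1.09, this is wear-out (increasing failure rate)
Phase = 3

3


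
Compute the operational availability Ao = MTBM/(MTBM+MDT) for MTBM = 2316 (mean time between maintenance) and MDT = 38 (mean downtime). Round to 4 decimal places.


MTBM = 2316
MDT = 38
MTBM + MDT = 2354
Ao = 2316 / 2354
Ao = 0.9839

0.9839


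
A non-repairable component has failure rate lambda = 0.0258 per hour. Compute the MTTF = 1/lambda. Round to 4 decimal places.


lambda = 0.0258
MTTF = 1 / 0.0258
MTTF = 38.7597

38.7597


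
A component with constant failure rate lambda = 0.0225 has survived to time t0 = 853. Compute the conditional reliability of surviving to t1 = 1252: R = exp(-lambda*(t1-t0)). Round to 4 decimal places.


lambda = 0.0225
t0 = 853, t1 = 1252
t1 - t0 = 399
lambda * (t1-t0) = 0.0225 * 399 = 8.9775
R = exp(-8.9775)
R = 0.0001

0.0001


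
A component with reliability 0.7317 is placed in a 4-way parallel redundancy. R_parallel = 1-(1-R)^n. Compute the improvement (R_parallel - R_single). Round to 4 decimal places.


R_single = 0.7317, n = 4
1 - R_single = 0.2683
(1 - R_single)^n = 0.2683^4 = 0.0052
R_parallel = 1 - 0.0052 = 0.9948
Improvement = 0.9948 - 0.7317
Improvement = 0.2631

0.2631


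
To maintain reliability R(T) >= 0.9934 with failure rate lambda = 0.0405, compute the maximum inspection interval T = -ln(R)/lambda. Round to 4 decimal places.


R_target = 0.9934
lambda = 0.0405
-ln(0.9934) = 0.0066
T = 0.0066 / 0.0405
T = 0.1635

0.1635


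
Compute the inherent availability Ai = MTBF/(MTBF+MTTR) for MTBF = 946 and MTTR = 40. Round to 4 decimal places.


MTBF = 946
MTTR = 40
MTBF + MTTR = 986
Ai = 946 / 986
Ai = 0.9594

0.9594


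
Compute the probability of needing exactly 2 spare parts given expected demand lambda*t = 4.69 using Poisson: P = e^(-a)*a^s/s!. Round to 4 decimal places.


a = 4.69, s = 2
e^(-a) = e^(-4.69) = 0.0092
a^s = 4.69^2 = 21.9961
s! = 2
P = 0.0092 * 21.9961 / 2
P = 0.101

0.101


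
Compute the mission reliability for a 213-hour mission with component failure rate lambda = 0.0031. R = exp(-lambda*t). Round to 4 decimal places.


lambda = 0.0031
mission_time = 213
lambda * t = 0.0031 * 213 = 0.6603
R = exp(-0.6603)
R = 0.5167

0.5167


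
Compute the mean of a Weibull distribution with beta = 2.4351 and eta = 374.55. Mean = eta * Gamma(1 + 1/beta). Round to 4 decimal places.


beta = 2.4351, eta = 374.55
1/beta = 0.4107
1 + 1/beta = 1.4107
Gamma(1.4107) = 0.8867
Mean = 374.55 * 0.8867
Mean = 332.1265

332.1265


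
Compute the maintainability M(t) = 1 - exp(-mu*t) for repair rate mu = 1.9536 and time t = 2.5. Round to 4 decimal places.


mu = 1.9536, t = 2.5
mu * t = 1.9536 * 2.5 = 4.884
exp(-4.884) = 0.0076
M(t) = 1 - 0.0076
M(t) = 0.9924

0.9924


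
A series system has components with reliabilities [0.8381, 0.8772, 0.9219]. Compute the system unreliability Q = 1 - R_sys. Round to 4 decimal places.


Components: [0.8381, 0.8772, 0.9219]
After component 1: product = 0.8381
After component 2: product = 0.7352
After component 3: product = 0.6778
R_sys = 0.6778
Q = 1 - 0.6778 = 0.3222

0.3222


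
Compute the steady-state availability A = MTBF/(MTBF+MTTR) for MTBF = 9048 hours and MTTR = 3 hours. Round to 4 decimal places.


MTBF = 9048
MTTR = 3
MTBF + MTTR = 9051
A = 9048 / 9051
A = 0.9997

0.9997


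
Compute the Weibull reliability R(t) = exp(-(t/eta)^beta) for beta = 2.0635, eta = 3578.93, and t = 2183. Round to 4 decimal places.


beta = 2.0635, eta = 3578.93, t = 2183
t/eta = 2183 / 3578.93 = 0.61
(t/eta)^beta = 0.61^2.0635 = 0.3606
R(t) = exp(-0.3606)
R(t) = 0.6973

0.6973


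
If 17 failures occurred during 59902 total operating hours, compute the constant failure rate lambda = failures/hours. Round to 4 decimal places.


failures = 17
total_hours = 59902
lambda = 17 / 59902
lambda = 0.0003

0.0003


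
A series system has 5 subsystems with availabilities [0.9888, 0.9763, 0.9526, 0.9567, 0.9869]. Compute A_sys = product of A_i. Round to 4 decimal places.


Subsystems: [0.9888, 0.9763, 0.9526, 0.9567, 0.9869]
After subsystem 1 (A=0.9888): product = 0.9888
After subsystem 2 (A=0.9763): product = 0.9654
After subsystem 3 (A=0.9526): product = 0.9196
After subsystem 4 (A=0.9567): product = 0.8798
After subsystem 5 (A=0.9869): product = 0.8683
A_sys = 0.8683

0.8683


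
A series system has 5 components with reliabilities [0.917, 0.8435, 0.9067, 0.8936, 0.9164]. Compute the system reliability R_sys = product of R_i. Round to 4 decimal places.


Components: [0.917, 0.8435, 0.9067, 0.8936, 0.9164]
After component 1 (R=0.917): product = 0.917
After component 2 (R=0.8435): product = 0.7735
After component 3 (R=0.9067): product = 0.7013
After component 4 (R=0.8936): product = 0.6267
After component 5 (R=0.9164): product = 0.5743
R_sys = 0.5743

0.5743


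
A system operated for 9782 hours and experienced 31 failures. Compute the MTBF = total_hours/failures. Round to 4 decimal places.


total_hours = 9782
failures = 31
MTBF = 9782 / 31
MTBF = 315.5484

315.5484


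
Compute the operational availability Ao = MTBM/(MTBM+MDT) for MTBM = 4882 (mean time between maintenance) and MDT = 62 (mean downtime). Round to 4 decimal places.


MTBM = 4882
MDT = 62
MTBM + MDT = 4944
Ao = 4882 / 4944
Ao = 0.9875

0.9875


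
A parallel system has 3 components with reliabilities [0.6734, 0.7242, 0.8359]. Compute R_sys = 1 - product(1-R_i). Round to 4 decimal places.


Components: [0.6734, 0.7242, 0.8359]
(1 - 0.6734) = 0.3266, running product = 0.3266
(1 - 0.7242) = 0.2758, running product = 0.0901
(1 - 0.8359) = 0.1641, running product = 0.0148
Product of (1-R_i) = 0.0148
R_sys = 1 - 0.0148 = 0.9852

0.9852


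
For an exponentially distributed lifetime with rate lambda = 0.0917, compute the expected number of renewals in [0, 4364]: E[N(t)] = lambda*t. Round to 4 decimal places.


lambda = 0.0917
t = 4364
E[N(t)] = lambda * t
E[N(t)] = 0.0917 * 4364
E[N(t)] = 400.1788

400.1788


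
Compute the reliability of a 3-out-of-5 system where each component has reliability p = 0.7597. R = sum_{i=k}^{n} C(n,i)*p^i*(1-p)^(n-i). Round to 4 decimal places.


k = 3, n = 5, p = 0.7597
i=3: C(5,3)=10 * 0.7597^3 * 0.2403^2 = 0.2532
i=4: C(5,4)=5 * 0.7597^4 * 0.2403^1 = 0.4002
i=5: C(5,5)=1 * 0.7597^5 * 0.2403^0 = 0.2531
R = sum of terms = 0.9064

0.9064


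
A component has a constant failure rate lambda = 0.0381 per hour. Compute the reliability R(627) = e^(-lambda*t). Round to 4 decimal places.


lambda = 0.0381
t = 627
lambda * t = 23.8887
R(t) = e^(-23.8887)
R(t) = 0.0

0.0


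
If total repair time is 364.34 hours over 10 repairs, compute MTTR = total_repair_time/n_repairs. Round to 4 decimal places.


total_repair_time = 364.34
n_repairs = 10
MTTR = 364.34 / 10
MTTR = 36.434

36.434


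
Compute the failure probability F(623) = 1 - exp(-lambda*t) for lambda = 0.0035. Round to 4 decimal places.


lambda = 0.0035, t = 623
lambda * t = 2.1805
exp(-2.1805) = 0.113
F(t) = 1 - 0.113
F(t) = 0.887

0.887


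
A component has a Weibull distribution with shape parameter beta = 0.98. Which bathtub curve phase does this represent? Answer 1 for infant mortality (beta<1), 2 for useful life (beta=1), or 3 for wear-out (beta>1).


beta = 0.98
Compare beta to 1:
beta < 1 => infant mortality (phase 1)
beta = 1 => useful life (phase 2)
beta > 1 => wear-out (phase 3)
Since beta = 0.98, this is infant mortality (decreasing failure rate)
Phase = 1

1


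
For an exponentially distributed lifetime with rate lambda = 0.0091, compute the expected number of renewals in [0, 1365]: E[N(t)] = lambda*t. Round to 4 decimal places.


lambda = 0.0091
t = 1365
E[N(t)] = lambda * t
E[N(t)] = 0.0091 * 1365
E[N(t)] = 12.4215

12.4215


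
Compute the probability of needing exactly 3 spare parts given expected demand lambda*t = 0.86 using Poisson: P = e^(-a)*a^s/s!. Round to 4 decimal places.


a = 0.86, s = 3
e^(-a) = e^(-0.86) = 0.4232
a^s = 0.86^3 = 0.6361
s! = 6
P = 0.4232 * 0.6361 / 6
P = 0.0449

0.0449


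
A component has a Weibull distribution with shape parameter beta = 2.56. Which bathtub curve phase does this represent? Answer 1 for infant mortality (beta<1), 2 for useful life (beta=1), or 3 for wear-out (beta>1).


beta = 2.56
Compare beta to 1:
beta < 1 => infant mortality (phase 1)
beta = 1 => useful life (phase 2)
beta > 1 => wear-out (phase 3)
Since beta = 2.56, this is wear-out (increasing failure rate)
Phase = 3

3


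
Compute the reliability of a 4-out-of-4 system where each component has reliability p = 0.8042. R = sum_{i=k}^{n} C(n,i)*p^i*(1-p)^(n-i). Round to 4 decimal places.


k = 4, n = 4, p = 0.8042
i=4: C(4,4)=1 * 0.8042^4 * 0.1958^0 = 0.4183
R = sum of terms = 0.4183

0.4183


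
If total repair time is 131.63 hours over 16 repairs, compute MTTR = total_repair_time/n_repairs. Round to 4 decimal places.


total_repair_time = 131.63
n_repairs = 16
MTTR = 131.63 / 16
MTTR = 8.2269

8.2269


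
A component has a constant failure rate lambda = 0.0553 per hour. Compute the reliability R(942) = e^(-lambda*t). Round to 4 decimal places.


lambda = 0.0553
t = 942
lambda * t = 52.0926
R(t) = e^(-52.0926)
R(t) = 0.0

0.0


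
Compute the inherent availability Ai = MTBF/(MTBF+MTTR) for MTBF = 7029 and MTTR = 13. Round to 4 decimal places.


MTBF = 7029
MTTR = 13
MTBF + MTTR = 7042
Ai = 7029 / 7042
Ai = 0.9982

0.9982


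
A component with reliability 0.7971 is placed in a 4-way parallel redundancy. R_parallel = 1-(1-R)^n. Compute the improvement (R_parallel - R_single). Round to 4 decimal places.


R_single = 0.7971, n = 4
1 - R_single = 0.2029
(1 - R_single)^n = 0.2029^4 = 0.0017
R_parallel = 1 - 0.0017 = 0.9983
Improvement = 0.9983 - 0.7971
Improvement = 0.2012

0.2012


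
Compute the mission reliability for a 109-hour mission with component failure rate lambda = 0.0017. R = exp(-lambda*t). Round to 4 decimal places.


lambda = 0.0017
mission_time = 109
lambda * t = 0.0017 * 109 = 0.1853
R = exp(-0.1853)
R = 0.8309

0.8309


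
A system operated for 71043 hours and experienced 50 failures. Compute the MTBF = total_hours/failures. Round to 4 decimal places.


total_hours = 71043
failures = 50
MTBF = 71043 / 50
MTBF = 1420.86

1420.86


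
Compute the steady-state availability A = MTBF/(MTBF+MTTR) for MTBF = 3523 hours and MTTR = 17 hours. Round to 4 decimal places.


MTBF = 3523
MTTR = 17
MTBF + MTTR = 3540
A = 3523 / 3540
A = 0.9952

0.9952


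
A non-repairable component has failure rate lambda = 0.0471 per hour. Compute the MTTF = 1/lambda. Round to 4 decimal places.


lambda = 0.0471
MTTF = 1 / 0.0471
MTTF = 21.2314

21.2314


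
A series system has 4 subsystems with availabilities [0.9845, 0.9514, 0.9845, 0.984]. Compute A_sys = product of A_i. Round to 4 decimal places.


Subsystems: [0.9845, 0.9514, 0.9845, 0.984]
After subsystem 1 (A=0.9845): product = 0.9845
After subsystem 2 (A=0.9514): product = 0.9367
After subsystem 3 (A=0.9845): product = 0.9221
After subsystem 4 (A=0.984): product = 0.9074
A_sys = 0.9074

0.9074


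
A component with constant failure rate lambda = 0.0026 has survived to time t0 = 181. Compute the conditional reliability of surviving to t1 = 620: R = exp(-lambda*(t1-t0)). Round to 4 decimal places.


lambda = 0.0026
t0 = 181, t1 = 620
t1 - t0 = 439
lambda * (t1-t0) = 0.0026 * 439 = 1.1414
R = exp(-1.1414)
R = 0.3194

0.3194


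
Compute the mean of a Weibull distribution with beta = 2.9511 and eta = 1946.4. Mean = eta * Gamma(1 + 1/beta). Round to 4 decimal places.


beta = 2.9511, eta = 1946.4
1/beta = 0.3389
1 + 1/beta = 1.3389
Gamma(1.3389) = 0.8923
Mean = 1946.4 * 0.8923
Mean = 1736.8572

1736.8572


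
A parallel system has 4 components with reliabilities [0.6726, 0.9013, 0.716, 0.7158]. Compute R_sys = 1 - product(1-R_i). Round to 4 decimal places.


Components: [0.6726, 0.9013, 0.716, 0.7158]
(1 - 0.6726) = 0.3274, running product = 0.3274
(1 - 0.9013) = 0.0987, running product = 0.0323
(1 - 0.716) = 0.284, running product = 0.0092
(1 - 0.7158) = 0.2842, running product = 0.0026
Product of (1-R_i) = 0.0026
R_sys = 1 - 0.0026 = 0.9974

0.9974


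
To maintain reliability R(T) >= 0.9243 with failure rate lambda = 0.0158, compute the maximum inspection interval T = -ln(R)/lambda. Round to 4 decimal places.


R_target = 0.9243
lambda = 0.0158
-ln(0.9243) = 0.0787
T = 0.0787 / 0.0158
T = 4.9822

4.9822


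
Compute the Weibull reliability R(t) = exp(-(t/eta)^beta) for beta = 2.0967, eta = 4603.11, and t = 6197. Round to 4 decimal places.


beta = 2.0967, eta = 4603.11, t = 6197
t/eta = 6197 / 4603.11 = 1.3463
(t/eta)^beta = 1.3463^2.0967 = 1.8653
R(t) = exp(-1.8653)
R(t) = 0.1549

0.1549


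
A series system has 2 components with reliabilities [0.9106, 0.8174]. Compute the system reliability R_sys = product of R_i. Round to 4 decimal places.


Components: [0.9106, 0.8174]
After component 1 (R=0.9106): product = 0.9106
After component 2 (R=0.8174): product = 0.7443
R_sys = 0.7443

0.7443


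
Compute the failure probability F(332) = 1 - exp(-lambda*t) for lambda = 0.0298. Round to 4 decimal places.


lambda = 0.0298, t = 332
lambda * t = 9.8936
exp(-9.8936) = 0.0001
F(t) = 1 - 0.0001
F(t) = 0.9999

0.9999


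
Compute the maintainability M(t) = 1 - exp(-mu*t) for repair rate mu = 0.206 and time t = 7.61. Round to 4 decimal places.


mu = 0.206, t = 7.61
mu * t = 0.206 * 7.61 = 1.5677
exp(-1.5677) = 0.2085
M(t) = 1 - 0.2085
M(t) = 0.7915

0.7915


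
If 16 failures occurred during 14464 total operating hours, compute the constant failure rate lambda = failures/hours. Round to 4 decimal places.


failures = 16
total_hours = 14464
lambda = 16 / 14464
lambda = 0.0011

0.0011


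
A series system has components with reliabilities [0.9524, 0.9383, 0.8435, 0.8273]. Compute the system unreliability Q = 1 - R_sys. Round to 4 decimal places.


Components: [0.9524, 0.9383, 0.8435, 0.8273]
After component 1: product = 0.9524
After component 2: product = 0.8936
After component 3: product = 0.7538
After component 4: product = 0.6236
R_sys = 0.6236
Q = 1 - 0.6236 = 0.3764

0.3764


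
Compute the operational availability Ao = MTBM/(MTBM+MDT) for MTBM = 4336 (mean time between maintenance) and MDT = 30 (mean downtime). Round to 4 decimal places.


MTBM = 4336
MDT = 30
MTBM + MDT = 4366
Ao = 4336 / 4366
Ao = 0.9931

0.9931


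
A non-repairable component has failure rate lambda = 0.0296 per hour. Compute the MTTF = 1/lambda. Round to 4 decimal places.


lambda = 0.0296
MTTF = 1 / 0.0296
MTTF = 33.7838

33.7838


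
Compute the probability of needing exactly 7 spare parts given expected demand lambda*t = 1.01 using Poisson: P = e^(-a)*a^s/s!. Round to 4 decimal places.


a = 1.01, s = 7
e^(-a) = e^(-1.01) = 0.3642
a^s = 1.01^7 = 1.0721
s! = 5040
P = 0.3642 * 1.0721 / 5040
P = 0.0001

0.0001


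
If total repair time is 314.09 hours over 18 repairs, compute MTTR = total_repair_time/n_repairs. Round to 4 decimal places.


total_repair_time = 314.09
n_repairs = 18
MTTR = 314.09 / 18
MTTR = 17.4494

17.4494


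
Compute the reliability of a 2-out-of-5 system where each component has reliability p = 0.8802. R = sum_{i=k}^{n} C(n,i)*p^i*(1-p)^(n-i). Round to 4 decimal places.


k = 2, n = 5, p = 0.8802
i=2: C(5,2)=10 * 0.8802^2 * 0.1198^3 = 0.0133
i=3: C(5,3)=10 * 0.8802^3 * 0.1198^2 = 0.0979
i=4: C(5,4)=5 * 0.8802^4 * 0.1198^1 = 0.3595
i=5: C(5,5)=1 * 0.8802^5 * 0.1198^0 = 0.5283
R = sum of terms = 0.9991

0.9991


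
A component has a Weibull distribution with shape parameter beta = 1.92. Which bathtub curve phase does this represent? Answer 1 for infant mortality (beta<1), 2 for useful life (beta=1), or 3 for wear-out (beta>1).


beta = 1.92
Compare beta to 1:
beta < 1 => infant mortality (phase 1)
beta = 1 => useful life (phase 2)
beta > 1 => wear-out (phase 3)
Since beta = 1.92, this is wear-out (increasing failure rate)
Phase = 3

3


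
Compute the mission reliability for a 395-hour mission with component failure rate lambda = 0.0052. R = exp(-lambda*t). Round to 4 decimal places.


lambda = 0.0052
mission_time = 395
lambda * t = 0.0052 * 395 = 2.054
R = exp(-2.054)
R = 0.1282

0.1282
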